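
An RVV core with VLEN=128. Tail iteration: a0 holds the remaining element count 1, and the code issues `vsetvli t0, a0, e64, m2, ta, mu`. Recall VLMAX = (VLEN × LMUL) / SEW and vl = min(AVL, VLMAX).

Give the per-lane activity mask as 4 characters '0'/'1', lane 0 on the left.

lanes per group: 128·2/64 = 4
vl = min(AVL, VLMAX) = min(1, 4) = 1
bits (lane 0 leftmost): 1000

predicate = 1000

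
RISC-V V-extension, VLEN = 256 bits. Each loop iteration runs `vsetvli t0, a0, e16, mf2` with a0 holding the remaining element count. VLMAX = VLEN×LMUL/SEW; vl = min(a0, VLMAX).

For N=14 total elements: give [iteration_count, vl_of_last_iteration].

VLMAX = VLEN×LMUL/SEW = 256×1/2/16 = 8
14 elements at 8/iter → 2 passes, remainder 6 on the last

[iterations, last_vl] = [2, 6]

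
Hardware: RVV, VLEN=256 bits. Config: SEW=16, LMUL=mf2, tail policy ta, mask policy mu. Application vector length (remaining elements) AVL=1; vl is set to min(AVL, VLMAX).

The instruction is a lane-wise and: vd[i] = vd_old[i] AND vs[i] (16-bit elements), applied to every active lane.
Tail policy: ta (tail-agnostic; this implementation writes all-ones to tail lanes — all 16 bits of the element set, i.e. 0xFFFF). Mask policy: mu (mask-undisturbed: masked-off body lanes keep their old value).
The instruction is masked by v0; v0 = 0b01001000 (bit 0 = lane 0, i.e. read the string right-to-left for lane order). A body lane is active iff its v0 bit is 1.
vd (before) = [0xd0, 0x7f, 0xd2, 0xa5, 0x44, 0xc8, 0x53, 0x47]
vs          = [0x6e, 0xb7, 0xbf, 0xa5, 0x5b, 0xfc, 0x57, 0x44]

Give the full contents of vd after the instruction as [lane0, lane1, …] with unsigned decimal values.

VLMAX = (256 × 1/2) / 16 = 8 lanes
vl ← min(1, 8) = 1
  i=0: mask-off/keep → 208
  i=1: tail/ones → 65535
  i=2: tail/ones → 65535
  i=3: tail/ones → 65535
  i=4: tail/ones → 65535
  i=5: tail/ones → 65535
  i=6: tail/ones → 65535
  i=7: tail/ones → 65535

vd = [208, 65535, 65535, 65535, 65535, 65535, 65535, 65535]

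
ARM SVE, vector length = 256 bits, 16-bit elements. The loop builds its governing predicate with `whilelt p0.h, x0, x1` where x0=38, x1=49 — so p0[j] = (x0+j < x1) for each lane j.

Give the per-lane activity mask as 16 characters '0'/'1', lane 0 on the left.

predicate = 1111111111100000

lane count: 256 div 16 = 16
whilelt: lane j active iff 38+j < 49 → j < 11 → 11 active
bits (lane 0 leftmost): 1111111111100000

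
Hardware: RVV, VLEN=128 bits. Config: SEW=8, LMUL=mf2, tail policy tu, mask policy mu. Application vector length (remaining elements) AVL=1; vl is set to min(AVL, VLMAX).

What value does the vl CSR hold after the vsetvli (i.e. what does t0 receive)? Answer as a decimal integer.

VLMAX = VLEN×LMUL/SEW = 128×1/2/8 = 8
vl ← min(1, 8) = 1

vl = 1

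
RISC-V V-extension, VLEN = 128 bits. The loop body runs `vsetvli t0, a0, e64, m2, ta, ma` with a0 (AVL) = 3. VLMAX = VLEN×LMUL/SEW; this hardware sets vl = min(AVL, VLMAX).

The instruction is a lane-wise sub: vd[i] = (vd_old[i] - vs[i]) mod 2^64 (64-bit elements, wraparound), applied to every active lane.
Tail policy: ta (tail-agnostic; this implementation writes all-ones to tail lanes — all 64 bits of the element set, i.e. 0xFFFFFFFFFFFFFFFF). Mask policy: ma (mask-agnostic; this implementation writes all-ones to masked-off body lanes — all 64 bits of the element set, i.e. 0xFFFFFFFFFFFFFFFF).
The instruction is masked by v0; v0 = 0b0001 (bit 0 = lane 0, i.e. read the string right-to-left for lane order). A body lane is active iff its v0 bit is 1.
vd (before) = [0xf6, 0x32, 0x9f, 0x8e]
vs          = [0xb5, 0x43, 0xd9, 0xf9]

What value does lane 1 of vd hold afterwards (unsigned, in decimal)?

vd[1] = 18446744073709551615

lanes per group: 128·2/64 = 4
vl ← min(3, 4) = 3
  i=0: sub(0xf6,0xb5) → 65
  i=1: mask-off/ones → 18446744073709551615
  i=2: mask-off/ones → 18446744073709551615
  i=3: tail/ones → 18446744073709551615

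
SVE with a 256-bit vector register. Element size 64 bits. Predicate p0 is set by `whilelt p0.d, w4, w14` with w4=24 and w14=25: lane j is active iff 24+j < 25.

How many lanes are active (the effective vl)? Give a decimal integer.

register lanes = 256/64 = 4
active while 24+j < 25, i.e. j ∈ [0,1) capped at 4 ⇒ 1

vl = 1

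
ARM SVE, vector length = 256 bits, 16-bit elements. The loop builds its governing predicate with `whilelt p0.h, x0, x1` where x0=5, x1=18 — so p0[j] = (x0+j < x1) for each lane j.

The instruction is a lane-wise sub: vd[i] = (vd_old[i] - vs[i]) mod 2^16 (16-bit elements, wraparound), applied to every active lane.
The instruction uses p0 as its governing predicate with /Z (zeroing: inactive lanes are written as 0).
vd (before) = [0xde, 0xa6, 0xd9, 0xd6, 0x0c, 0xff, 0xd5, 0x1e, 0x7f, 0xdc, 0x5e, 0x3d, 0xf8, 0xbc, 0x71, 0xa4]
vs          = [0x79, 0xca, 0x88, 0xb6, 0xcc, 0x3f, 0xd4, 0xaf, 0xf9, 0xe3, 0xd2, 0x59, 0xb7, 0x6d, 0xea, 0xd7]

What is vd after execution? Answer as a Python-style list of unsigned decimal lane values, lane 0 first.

register lanes = 256/16 = 16
p0[j] = (5+j < 18); true for j=0..12 → 13 lanes set
vd[0] sub(0xde,0x79) -> 0x65
vd[1] sub(0xa6,0xca) -> 0xffdc
vd[2] sub(0xd9,0x88) -> 0x51
vd[3] sub(0xd6,0xb6) -> 0x20
vd[4] sub(0x0c,0xcc) -> 0xff40
vd[5] sub(0xff,0x3f) -> 0xc0
vd[6] sub(0xd5,0xd4) -> 0x01
vd[7] sub(0x1e,0xaf) -> 0xff6f
vd[8] sub(0x7f,0xf9) -> 0xff86
vd[9] sub(0xdc,0xe3) -> 0xfff9
vd[10] sub(0x5e,0xd2) -> 0xff8c
vd[11] sub(0x3d,0x59) -> 0xffe4
vd[12] sub(0xf8,0xb7) -> 0x41
vd[13] tail/zero -> 0x00
vd[14] tail/zero -> 0x00
vd[15] tail/zero -> 0x00

vd = [101, 65500, 81, 32, 65344, 192, 1, 65391, 65414, 65529, 65420, 65508, 65, 0, 0, 0]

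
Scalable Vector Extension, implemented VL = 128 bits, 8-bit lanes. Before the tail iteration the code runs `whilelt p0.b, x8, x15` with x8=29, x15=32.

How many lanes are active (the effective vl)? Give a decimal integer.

vl = 3

register lanes = 128/8 = 16
active while 29+j < 32, i.e. j ∈ [0,3) capped at 16 ⇒ 3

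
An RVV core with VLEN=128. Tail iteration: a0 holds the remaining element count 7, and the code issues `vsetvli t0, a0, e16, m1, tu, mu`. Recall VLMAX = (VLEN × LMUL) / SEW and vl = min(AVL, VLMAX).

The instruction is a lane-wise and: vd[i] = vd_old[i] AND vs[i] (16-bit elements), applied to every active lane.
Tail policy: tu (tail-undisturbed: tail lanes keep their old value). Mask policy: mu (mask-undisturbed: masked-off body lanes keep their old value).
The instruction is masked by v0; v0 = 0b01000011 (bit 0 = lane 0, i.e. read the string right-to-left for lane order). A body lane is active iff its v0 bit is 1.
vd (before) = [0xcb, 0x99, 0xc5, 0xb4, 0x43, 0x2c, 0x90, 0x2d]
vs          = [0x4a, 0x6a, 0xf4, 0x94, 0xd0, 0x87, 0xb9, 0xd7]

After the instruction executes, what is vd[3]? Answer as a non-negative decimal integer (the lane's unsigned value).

lanes per group: 128·1/16 = 8
vl ← min(7, 8) = 7
[0] and(0xcb,0x4a) = 0x4a
[1] and(0x99,0x6a) = 0x08
[2] mask-off/keep = 0xc5
[3] mask-off/keep = 0xb4
[4] mask-off/keep = 0x43
[5] mask-off/keep = 0x2c
[6] and(0x90,0xb9) = 0x90
[7] tail/keep = 0x2d

vd[3] = 180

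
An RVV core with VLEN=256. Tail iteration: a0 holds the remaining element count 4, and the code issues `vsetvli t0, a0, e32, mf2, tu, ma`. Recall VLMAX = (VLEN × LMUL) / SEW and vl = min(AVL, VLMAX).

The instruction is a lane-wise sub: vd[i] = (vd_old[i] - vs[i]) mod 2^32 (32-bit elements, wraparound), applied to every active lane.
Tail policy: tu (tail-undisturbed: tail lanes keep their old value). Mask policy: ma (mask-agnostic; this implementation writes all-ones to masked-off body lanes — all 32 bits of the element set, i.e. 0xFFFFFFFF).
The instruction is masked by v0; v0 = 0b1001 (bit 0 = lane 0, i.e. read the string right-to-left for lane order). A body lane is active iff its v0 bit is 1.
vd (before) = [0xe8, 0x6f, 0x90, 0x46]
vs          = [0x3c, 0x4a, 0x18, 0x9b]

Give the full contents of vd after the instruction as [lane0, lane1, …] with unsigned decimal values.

vd = [172, 4294967295, 4294967295, 4294967211]

VLMAX = (256 × 1/2) / 32 = 4 lanes
vl ← min(4, 4) = 4
lane  0: sub(0xe8,0x3c) ⇒ 0xac
lane  1: mask-off/ones ⇒ 0xffffffff
lane  2: mask-off/ones ⇒ 0xffffffff
lane  3: sub(0x46,0x9b) ⇒ 0xffffffab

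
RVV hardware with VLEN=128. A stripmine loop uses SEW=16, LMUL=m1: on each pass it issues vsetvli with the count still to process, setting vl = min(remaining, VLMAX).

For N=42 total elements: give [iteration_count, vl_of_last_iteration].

[iterations, last_vl] = [6, 2]

VLMAX = VLEN×LMUL/SEW = 128×1/16 = 8
42 elements at 8/iter → 6 passes, remainder 2 on the last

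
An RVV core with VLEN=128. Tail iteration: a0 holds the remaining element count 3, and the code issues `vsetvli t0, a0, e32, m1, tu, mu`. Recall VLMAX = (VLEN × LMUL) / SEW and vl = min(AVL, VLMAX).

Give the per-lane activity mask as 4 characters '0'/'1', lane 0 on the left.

VLMAX = VLEN×LMUL/SEW = 128×1/32 = 4
AVL=3 ≤ VLMAX=4, so vl = 3
bits (lane 0 leftmost): 1110

predicate = 1110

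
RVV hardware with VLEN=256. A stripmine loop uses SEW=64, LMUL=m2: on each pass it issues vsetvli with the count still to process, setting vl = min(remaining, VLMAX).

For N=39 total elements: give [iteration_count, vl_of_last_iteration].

[iterations, last_vl] = [5, 7]

lanes per group: 256·2/64 = 8
N=39: ⌈39/8⌉ = 5 iters; last vl = 39 − 4×8 = 7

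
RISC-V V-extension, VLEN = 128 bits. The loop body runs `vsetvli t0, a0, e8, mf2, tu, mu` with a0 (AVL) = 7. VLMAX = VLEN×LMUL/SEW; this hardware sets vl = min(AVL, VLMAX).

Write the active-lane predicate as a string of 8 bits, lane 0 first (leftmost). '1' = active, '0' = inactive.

predicate = 11111110

lanes per group: 128·1/2/8 = 8
vl = min(AVL, VLMAX) = min(7, 8) = 7
bits (lane 0 leftmost): 11111110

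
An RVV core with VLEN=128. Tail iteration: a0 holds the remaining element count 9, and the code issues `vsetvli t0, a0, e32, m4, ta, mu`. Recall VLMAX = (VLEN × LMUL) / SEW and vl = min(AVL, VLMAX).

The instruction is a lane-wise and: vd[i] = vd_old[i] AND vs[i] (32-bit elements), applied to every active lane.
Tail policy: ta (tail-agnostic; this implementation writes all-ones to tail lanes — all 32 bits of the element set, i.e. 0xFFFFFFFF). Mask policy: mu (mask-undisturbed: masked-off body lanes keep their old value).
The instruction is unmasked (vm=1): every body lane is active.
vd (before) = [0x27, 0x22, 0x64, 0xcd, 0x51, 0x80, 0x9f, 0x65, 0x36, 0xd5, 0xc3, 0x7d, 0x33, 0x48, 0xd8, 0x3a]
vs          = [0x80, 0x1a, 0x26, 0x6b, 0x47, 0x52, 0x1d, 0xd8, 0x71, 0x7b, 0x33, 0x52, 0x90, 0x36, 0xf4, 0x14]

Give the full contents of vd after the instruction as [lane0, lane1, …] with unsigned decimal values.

lanes per group: 128·4/32 = 16
AVL=9 ≤ VLMAX=16, so vl = 9
  i=0: and(0x27,0x80) → 0
  i=1: and(0x22,0x1a) → 2
  i=2: and(0x64,0x26) → 36
  i=3: and(0xcd,0x6b) → 73
  i=4: and(0x51,0x47) → 65
  i=5: and(0x80,0x52) → 0
  i=6: and(0x9f,0x1d) → 29
  i=7: and(0x65,0xd8) → 64
  i=8: and(0x36,0x71) → 48
  i=9: tail/ones → 4294967295
  i=10: tail/ones → 4294967295
  i=11: tail/ones → 4294967295
  i=12: tail/ones → 4294967295
  i=13: tail/ones → 4294967295
  i=14: tail/ones → 4294967295
  i=15: tail/ones → 4294967295

vd = [0, 2, 36, 73, 65, 0, 29, 64, 48, 4294967295, 4294967295, 4294967295, 4294967295, 4294967295, 4294967295, 4294967295]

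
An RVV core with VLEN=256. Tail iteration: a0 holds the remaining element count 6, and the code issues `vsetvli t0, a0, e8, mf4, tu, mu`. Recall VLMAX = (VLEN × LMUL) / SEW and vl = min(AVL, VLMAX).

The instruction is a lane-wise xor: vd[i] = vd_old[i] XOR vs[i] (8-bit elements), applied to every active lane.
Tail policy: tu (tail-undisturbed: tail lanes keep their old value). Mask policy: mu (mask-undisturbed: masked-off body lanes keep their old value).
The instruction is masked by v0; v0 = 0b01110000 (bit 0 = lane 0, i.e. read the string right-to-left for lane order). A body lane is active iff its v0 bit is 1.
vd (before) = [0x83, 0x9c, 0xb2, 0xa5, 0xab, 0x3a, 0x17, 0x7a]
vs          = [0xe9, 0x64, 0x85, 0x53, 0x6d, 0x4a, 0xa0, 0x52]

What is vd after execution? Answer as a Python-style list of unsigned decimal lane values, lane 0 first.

VLMAX = VLEN×LMUL/SEW = 256×1/4/8 = 8
vl ← min(6, 8) = 6
lane  0: mask-off/keep ⇒ 0x83
lane  1: mask-off/keep ⇒ 0x9c
lane  2: mask-off/keep ⇒ 0xb2
lane  3: mask-off/keep ⇒ 0xa5
lane  4: xor(0xab,0x6d) ⇒ 0xc6
lane  5: xor(0x3a,0x4a) ⇒ 0x70
lane  6: tail/keep ⇒ 0x17
lane  7: tail/keep ⇒ 0x7a

vd = [131, 156, 178, 165, 198, 112, 23, 122]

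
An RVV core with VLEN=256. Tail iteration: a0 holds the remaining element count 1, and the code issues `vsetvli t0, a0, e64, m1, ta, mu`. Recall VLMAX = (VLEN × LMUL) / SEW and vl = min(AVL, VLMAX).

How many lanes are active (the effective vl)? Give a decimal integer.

vl = 1

VLMAX = VLEN×LMUL/SEW = 256×1/64 = 4
AVL=1 ≤ VLMAX=4, so vl = 1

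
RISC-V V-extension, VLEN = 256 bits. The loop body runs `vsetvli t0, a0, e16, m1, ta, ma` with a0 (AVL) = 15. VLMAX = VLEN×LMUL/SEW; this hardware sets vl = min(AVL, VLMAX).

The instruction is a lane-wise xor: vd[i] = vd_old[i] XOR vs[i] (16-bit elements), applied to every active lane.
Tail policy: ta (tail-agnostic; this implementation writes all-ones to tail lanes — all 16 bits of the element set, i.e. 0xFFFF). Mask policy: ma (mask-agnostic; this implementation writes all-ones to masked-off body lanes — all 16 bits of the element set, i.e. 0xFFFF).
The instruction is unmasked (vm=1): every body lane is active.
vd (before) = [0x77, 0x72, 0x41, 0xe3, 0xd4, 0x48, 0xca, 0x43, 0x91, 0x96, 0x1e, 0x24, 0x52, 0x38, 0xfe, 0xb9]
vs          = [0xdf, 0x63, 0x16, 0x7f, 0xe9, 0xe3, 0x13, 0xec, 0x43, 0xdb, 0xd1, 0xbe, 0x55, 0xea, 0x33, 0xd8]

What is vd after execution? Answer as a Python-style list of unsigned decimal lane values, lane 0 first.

VLMAX = VLEN×LMUL/SEW = 256×1/16 = 16
vl ← min(15, 16) = 15
[0] xor(0x77,0xdf) = 0xa8
[1] xor(0x72,0x63) = 0x11
[2] xor(0x41,0x16) = 0x57
[3] xor(0xe3,0x7f) = 0x9c
[4] xor(0xd4,0xe9) = 0x3d
[5] xor(0x48,0xe3) = 0xab
[6] xor(0xca,0x13) = 0xd9
[7] xor(0x43,0xec) = 0xaf
[8] xor(0x91,0x43) = 0xd2
[9] xor(0x96,0xdb) = 0x4d
[10] xor(0x1e,0xd1) = 0xcf
[11] xor(0x24,0xbe) = 0x9a
[12] xor(0x52,0x55) = 0x07
[13] xor(0x38,0xea) = 0xd2
[14] xor(0xfe,0x33) = 0xcd
[15] tail/ones = 0xffff

vd = [168, 17, 87, 156, 61, 171, 217, 175, 210, 77, 207, 154, 7, 210, 205, 65535]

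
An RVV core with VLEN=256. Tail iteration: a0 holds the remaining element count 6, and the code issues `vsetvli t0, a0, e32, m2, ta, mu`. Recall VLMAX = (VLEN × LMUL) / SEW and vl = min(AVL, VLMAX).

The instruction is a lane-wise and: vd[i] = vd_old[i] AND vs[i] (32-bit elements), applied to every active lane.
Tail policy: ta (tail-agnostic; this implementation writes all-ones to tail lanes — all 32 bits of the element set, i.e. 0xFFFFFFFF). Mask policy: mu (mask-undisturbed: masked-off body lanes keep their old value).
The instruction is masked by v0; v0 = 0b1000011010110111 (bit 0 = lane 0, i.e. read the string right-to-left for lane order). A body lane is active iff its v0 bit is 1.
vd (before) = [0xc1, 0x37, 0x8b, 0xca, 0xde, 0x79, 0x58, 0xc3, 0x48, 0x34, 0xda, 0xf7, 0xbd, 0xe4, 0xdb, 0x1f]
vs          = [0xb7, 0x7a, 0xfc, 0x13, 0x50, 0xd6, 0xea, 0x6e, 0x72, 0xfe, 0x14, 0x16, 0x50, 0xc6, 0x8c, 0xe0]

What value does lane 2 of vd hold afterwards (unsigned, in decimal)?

vd[2] = 136

VLMAX = (256 × 2) / 32 = 16 lanes
AVL=6 ≤ VLMAX=16, so vl = 6
  i=0: and(0xc1,0xb7) → 129
  i=1: and(0x37,0x7a) → 50
  i=2: and(0x8b,0xfc) → 136
  i=3: mask-off/keep → 202
  i=4: and(0xde,0x50) → 80
  i=5: and(0x79,0xd6) → 80
  i=6: tail/ones → 4294967295
  i=7: tail/ones → 4294967295
  i=8: tail/ones → 4294967295
  i=9: tail/ones → 4294967295
  i=10: tail/ones → 4294967295
  i=11: tail/ones → 4294967295
  i=12: tail/ones → 4294967295
  i=13: tail/ones → 4294967295
  i=14: tail/ones → 4294967295
  i=15: tail/ones → 4294967295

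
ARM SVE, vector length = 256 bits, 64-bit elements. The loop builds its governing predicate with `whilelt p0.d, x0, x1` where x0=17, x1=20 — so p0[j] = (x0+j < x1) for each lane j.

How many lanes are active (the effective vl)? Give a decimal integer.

vl = 3

256-bit reg / 64-bit elem → 4 lanes
active while 17+j < 20, i.e. j ∈ [0,3) capped at 4 ⇒ 3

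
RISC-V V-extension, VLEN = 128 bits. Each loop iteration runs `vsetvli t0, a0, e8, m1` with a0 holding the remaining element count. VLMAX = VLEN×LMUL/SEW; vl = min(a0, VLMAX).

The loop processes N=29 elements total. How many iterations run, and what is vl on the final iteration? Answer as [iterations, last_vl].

VLMAX = VLEN×LMUL/SEW = 128×1/8 = 16
iterations = ceil(29/16) = 2; final-pass vl = 13

[iterations, last_vl] = [2, 13]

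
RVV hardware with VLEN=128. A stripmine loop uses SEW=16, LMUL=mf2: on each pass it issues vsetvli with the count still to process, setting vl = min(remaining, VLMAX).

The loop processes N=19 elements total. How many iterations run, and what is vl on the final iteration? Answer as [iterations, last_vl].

VLMAX = VLEN×LMUL/SEW = 128×1/2/16 = 4
N=19: ⌈19/4⌉ = 5 iters; last vl = 19 − 4×4 = 3

[iterations, last_vl] = [5, 3]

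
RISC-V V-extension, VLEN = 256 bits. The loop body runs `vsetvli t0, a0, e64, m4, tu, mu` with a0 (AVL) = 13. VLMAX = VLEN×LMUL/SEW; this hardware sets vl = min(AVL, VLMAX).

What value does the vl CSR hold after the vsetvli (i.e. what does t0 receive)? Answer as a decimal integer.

vl = 13

VLMAX = VLEN×LMUL/SEW = 256×4/64 = 16
vl = min(AVL, VLMAX) = min(13, 16) = 13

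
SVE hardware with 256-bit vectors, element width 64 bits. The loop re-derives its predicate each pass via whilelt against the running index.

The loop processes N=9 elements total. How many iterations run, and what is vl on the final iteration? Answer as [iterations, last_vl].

register lanes = 256/64 = 4
N=9: ⌈9/4⌉ = 3 iters; last vl = 9 − 2×4 = 1

[iterations, last_vl] = [3, 1]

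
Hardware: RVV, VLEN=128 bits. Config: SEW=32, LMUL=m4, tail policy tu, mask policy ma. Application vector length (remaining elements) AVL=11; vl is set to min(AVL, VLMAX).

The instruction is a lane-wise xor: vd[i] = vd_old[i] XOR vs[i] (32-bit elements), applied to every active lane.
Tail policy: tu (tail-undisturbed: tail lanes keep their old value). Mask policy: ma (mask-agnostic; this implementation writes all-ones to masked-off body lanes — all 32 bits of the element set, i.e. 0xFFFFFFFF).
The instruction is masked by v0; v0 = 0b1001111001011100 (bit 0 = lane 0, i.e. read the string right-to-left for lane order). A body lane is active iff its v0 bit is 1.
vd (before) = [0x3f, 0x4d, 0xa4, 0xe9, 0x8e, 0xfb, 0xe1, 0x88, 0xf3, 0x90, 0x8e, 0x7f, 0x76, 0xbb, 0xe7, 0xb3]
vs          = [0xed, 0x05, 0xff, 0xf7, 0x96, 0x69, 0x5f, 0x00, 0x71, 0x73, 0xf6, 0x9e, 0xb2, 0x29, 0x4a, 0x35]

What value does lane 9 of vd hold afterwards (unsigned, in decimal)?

VLMAX = VLEN×LMUL/SEW = 128×4/32 = 16
AVL=11 ≤ VLMAX=16, so vl = 11
vd[0] mask-off/ones -> 0xffffffff
vd[1] mask-off/ones -> 0xffffffff
vd[2] xor(0xa4,0xff) -> 0x5b
vd[3] xor(0xe9,0xf7) -> 0x1e
vd[4] xor(0x8e,0x96) -> 0x18
vd[5] mask-off/ones -> 0xffffffff
vd[6] xor(0xe1,0x5f) -> 0xbe
vd[7] mask-off/ones -> 0xffffffff
vd[8] mask-off/ones -> 0xffffffff
vd[9] xor(0x90,0x73) -> 0xe3
vd[10] xor(0x8e,0xf6) -> 0x78
vd[11] tail/keep -> 0x7f
vd[12] tail/keep -> 0x76
vd[13] tail/keep -> 0xbb
vd[14] tail/keep -> 0xe7
vd[15] tail/keep -> 0xb3

vd[9] = 227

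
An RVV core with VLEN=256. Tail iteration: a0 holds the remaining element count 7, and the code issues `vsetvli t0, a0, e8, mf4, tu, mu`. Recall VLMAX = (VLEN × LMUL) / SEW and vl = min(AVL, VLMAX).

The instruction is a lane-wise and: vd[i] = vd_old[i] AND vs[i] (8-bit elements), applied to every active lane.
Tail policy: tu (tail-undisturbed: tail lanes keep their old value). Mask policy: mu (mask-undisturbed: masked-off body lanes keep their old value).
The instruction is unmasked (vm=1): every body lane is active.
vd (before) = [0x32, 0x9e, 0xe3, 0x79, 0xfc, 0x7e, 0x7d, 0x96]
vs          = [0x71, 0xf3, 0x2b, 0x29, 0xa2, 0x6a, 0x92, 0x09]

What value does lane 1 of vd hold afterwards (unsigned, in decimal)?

vd[1] = 146

lanes per group: 256·1/4/8 = 8
vl ← min(7, 8) = 7
  i=0: and(0x32,0x71) → 48
  i=1: and(0x9e,0xf3) → 146
  i=2: and(0xe3,0x2b) → 35
  i=3: and(0x79,0x29) → 41
  i=4: and(0xfc,0xa2) → 160
  i=5: and(0x7e,0x6a) → 106
  i=6: and(0x7d,0x92) → 16
  i=7: tail/keep → 150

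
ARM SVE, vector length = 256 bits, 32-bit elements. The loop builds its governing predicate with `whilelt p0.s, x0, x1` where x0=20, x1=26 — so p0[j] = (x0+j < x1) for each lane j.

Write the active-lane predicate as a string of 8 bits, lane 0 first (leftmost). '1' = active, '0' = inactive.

256-bit reg / 32-bit elem → 8 lanes
p0[j] = (20+j < 26); true for j=0..5 → 6 lanes set
bits (lane 0 leftmost): 11111100

predicate = 11111100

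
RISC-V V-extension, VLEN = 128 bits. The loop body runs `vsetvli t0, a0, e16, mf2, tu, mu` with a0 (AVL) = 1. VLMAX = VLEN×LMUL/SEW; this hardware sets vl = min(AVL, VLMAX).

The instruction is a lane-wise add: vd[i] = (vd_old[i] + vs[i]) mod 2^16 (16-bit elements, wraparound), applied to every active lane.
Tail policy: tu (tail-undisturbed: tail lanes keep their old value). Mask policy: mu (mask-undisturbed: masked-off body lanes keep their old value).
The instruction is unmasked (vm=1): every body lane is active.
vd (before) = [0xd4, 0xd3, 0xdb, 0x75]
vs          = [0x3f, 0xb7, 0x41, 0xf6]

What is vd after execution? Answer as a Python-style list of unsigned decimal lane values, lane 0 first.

VLMAX = (128 × 1/2) / 16 = 4 lanes
vl = min(AVL, VLMAX) = min(1, 4) = 1
vd[0] add(0xd4,0x3f) -> 0x113
vd[1] tail/keep -> 0xd3
vd[2] tail/keep -> 0xdb
vd[3] tail/keep -> 0x75

vd = [275, 211, 219, 117]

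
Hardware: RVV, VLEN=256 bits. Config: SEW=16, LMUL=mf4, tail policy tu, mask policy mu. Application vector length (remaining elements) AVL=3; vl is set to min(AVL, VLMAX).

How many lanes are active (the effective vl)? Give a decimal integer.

vl = 3

lanes per group: 256·1/4/16 = 4
vl ← min(3, 4) = 3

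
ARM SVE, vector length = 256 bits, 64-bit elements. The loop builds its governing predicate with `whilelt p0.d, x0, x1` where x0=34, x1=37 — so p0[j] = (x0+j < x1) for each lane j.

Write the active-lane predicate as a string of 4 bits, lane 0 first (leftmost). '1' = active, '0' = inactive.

predicate = 1110

256-bit reg / 64-bit elem → 4 lanes
active while 34+j < 37, i.e. j ∈ [0,3) capped at 4 ⇒ 3
bits (lane 0 leftmost): 1110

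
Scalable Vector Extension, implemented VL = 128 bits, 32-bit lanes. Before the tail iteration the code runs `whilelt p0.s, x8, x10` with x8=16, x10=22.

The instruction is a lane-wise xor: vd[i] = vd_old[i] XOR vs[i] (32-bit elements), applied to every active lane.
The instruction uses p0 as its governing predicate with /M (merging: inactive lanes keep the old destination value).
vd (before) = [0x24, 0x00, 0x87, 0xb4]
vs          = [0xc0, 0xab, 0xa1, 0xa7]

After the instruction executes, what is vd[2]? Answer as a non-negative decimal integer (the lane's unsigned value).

vd[2] = 38

128-bit reg / 32-bit elem → 4 lanes
active while 16+j < 22, i.e. j ∈ [0,6) capped at 4 ⇒ 4
[0] xor(0x24,0xc0) = 0xe4
[1] xor(0x00,0xab) = 0xab
[2] xor(0x87,0xa1) = 0x26
[3] xor(0xb4,0xa7) = 0x13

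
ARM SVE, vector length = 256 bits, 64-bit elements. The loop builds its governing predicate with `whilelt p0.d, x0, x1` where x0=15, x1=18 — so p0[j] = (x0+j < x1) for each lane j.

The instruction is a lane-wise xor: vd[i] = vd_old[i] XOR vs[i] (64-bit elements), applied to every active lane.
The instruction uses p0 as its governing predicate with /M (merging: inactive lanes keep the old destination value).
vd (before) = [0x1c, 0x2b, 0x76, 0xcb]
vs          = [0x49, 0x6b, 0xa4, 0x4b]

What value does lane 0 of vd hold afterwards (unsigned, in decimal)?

vd[0] = 85

lane count: 256 div 64 = 4
whilelt: lane j active iff 15+j < 18 → j < 3 → 3 active
  i=0: xor(0x1c,0x49) → 85
  i=1: xor(0x2b,0x6b) → 64
  i=2: xor(0x76,0xa4) → 210
  i=3: tail/keep → 203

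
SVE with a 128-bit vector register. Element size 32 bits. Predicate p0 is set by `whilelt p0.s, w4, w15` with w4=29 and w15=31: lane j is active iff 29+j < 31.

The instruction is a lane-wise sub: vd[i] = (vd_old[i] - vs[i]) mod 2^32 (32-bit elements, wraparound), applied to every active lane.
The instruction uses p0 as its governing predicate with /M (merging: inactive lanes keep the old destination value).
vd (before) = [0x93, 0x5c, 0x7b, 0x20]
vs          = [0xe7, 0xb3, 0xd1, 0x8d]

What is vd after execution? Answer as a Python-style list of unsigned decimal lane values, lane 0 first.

register lanes = 128/32 = 4
p0[j] = (29+j < 31); true for j=0..1 → 2 lanes set
[0] sub(0x93,0xe7) = 0xffffffac
[1] sub(0x5c,0xb3) = 0xffffffa9
[2] tail/keep = 0x7b
[3] tail/keep = 0x20

vd = [4294967212, 4294967209, 123, 32]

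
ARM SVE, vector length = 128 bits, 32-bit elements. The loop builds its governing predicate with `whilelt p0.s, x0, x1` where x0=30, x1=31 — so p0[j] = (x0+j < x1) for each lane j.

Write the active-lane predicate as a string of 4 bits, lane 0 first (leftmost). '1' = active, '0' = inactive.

128-bit reg / 32-bit elem → 4 lanes
whilelt: lane j active iff 30+j < 31 → j < 1 → 1 active
bits (lane 0 leftmost): 1000

predicate = 1000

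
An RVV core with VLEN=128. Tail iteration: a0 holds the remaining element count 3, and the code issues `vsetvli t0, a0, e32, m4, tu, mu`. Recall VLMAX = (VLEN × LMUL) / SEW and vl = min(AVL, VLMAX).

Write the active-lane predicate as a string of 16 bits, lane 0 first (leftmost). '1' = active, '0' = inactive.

predicate = 1110000000000000

VLMAX = (128 × 4) / 32 = 16 lanes
vl = min(AVL, VLMAX) = min(3, 16) = 3
bits (lane 0 leftmost): 1110000000000000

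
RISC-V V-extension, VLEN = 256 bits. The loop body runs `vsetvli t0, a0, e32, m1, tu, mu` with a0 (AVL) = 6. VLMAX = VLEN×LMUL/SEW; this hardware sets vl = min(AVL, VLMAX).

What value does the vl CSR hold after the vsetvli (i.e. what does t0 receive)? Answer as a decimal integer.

vl = 6

VLMAX = (256 × 1) / 32 = 8 lanes
AVL=6 ≤ VLMAX=8, so vl = 6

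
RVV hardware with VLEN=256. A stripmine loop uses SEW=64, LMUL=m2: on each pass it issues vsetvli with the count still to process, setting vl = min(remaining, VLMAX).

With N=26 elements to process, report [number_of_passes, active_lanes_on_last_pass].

[iterations, last_vl] = [4, 2]

lanes per group: 256·2/64 = 8
iterations = ceil(26/8) = 4; final-pass vl = 2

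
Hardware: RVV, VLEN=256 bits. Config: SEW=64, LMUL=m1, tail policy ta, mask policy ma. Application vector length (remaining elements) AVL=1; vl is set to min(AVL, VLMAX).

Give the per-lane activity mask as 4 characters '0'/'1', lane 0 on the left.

VLMAX = (256 × 1) / 64 = 4 lanes
vl ← min(1, 4) = 1
bits (lane 0 leftmost): 1000

predicate = 1000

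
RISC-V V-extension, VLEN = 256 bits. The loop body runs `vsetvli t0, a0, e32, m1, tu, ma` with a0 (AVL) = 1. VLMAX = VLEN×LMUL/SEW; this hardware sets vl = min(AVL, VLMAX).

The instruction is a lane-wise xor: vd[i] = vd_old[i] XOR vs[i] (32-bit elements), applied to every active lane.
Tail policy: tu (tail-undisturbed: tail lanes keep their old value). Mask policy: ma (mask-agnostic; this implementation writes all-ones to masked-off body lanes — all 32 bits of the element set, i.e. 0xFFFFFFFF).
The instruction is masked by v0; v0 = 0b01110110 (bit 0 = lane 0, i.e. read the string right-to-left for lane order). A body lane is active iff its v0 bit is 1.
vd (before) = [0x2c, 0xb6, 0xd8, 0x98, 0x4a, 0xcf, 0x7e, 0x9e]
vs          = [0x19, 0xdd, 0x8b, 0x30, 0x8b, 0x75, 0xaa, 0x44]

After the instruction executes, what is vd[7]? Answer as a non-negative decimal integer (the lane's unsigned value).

vd[7] = 158

VLMAX = (256 × 1) / 32 = 8 lanes
vl = min(AVL, VLMAX) = min(1, 8) = 1
lane  0: mask-off/ones ⇒ 0xffffffff
lane  1: tail/keep ⇒ 0xb6
lane  2: tail/keep ⇒ 0xd8
lane  3: tail/keep ⇒ 0x98
lane  4: tail/keep ⇒ 0x4a
lane  5: tail/keep ⇒ 0xcf
lane  6: tail/keep ⇒ 0x7e
lane  7: tail/keep ⇒ 0x9e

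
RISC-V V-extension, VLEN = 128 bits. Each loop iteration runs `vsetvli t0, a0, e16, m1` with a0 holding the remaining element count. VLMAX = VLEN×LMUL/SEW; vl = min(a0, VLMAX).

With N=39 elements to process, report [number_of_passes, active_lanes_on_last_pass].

[iterations, last_vl] = [5, 7]

lanes per group: 128·1/16 = 8
iterations = ceil(39/8) = 5; final-pass vl = 7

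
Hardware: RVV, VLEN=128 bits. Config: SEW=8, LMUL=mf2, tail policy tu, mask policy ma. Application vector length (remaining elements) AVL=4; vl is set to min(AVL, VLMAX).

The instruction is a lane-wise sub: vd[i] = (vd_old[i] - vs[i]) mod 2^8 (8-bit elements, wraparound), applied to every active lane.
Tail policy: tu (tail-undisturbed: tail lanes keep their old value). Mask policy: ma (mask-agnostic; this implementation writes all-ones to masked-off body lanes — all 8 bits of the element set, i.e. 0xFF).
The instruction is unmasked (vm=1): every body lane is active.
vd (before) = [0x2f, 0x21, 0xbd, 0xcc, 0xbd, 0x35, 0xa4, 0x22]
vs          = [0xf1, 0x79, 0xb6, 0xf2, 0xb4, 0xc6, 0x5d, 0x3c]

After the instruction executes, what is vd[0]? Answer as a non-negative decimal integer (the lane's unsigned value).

VLMAX = (128 × 1/2) / 8 = 8 lanes
vl ← min(4, 8) = 4
  i=0: sub(0x2f,0xf1) → 62
  i=1: sub(0x21,0x79) → 168
  i=2: sub(0xbd,0xb6) → 7
  i=3: sub(0xcc,0xf2) → 218
  i=4: tail/keep → 189
  i=5: tail/keep → 53
  i=6: tail/keep → 164
  i=7: tail/keep → 34

vd[0] = 62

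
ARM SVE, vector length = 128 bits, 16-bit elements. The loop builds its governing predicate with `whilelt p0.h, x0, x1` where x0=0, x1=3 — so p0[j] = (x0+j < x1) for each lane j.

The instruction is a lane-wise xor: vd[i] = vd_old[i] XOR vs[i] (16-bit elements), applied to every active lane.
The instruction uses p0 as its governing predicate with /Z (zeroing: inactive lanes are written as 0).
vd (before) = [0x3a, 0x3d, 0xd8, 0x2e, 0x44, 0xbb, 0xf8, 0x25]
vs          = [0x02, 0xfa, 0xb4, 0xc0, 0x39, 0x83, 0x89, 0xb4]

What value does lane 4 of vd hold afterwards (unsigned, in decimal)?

128-bit reg / 16-bit elem → 8 lanes
p0[j] = (0+j < 3); true for j=0..2 → 3 lanes set
  i=0: xor(0x3a,0x02) → 56
  i=1: xor(0x3d,0xfa) → 199
  i=2: xor(0xd8,0xb4) → 108
  i=3: tail/zero → 0
  i=4: tail/zero → 0
  i=5: tail/zero → 0
  i=6: tail/zero → 0
  i=7: tail/zero → 0

vd[4] = 0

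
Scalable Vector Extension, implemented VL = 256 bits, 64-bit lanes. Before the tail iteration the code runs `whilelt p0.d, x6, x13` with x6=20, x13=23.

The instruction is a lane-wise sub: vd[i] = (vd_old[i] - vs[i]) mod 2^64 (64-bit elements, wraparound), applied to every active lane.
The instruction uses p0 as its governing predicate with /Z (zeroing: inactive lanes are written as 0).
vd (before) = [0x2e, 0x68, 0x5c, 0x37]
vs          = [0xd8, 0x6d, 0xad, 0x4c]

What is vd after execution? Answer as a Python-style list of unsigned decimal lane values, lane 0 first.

256-bit reg / 64-bit elem → 4 lanes
p0[j] = (20+j < 23); true for j=0..2 → 3 lanes set
[0] sub(0x2e,0xd8) = 0xffffffffffffff56
[1] sub(0x68,0x6d) = 0xfffffffffffffffb
[2] sub(0x5c,0xad) = 0xffffffffffffffaf
[3] tail/zero = 0x00

vd = [18446744073709551446, 18446744073709551611, 18446744073709551535, 0]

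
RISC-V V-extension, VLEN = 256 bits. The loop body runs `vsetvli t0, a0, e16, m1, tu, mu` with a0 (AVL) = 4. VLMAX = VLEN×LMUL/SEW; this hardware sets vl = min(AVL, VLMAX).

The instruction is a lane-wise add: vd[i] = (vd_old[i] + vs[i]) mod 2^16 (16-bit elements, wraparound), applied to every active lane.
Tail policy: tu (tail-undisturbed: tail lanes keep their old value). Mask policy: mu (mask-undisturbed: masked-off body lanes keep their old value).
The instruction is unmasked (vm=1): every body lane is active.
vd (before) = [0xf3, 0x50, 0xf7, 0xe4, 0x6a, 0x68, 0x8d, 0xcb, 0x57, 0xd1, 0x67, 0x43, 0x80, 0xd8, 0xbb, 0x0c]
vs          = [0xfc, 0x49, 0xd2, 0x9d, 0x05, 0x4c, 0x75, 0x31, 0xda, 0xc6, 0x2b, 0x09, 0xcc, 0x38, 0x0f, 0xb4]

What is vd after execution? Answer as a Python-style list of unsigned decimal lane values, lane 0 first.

vd = [495, 153, 457, 385, 106, 104, 141, 203, 87, 209, 103, 67, 128, 216, 187, 12]

lanes per group: 256·1/16 = 16
vl = min(AVL, VLMAX) = min(4, 16) = 4
vd[0] add(0xf3,0xfc) -> 0x1ef
vd[1] add(0x50,0x49) -> 0x99
vd[2] add(0xf7,0xd2) -> 0x1c9
vd[3] add(0xe4,0x9d) -> 0x181
vd[4] tail/keep -> 0x6a
vd[5] tail/keep -> 0x68
vd[6] tail/keep -> 0x8d
vd[7] tail/keep -> 0xcb
vd[8] tail/keep -> 0x57
vd[9] tail/keep -> 0xd1
vd[10] tail/keep -> 0x67
vd[11] tail/keep -> 0x43
vd[12] tail/keep -> 0x80
vd[13] tail/keep -> 0xd8
vd[14] tail/keep -> 0xbb
vd[15] tail/keep -> 0x0c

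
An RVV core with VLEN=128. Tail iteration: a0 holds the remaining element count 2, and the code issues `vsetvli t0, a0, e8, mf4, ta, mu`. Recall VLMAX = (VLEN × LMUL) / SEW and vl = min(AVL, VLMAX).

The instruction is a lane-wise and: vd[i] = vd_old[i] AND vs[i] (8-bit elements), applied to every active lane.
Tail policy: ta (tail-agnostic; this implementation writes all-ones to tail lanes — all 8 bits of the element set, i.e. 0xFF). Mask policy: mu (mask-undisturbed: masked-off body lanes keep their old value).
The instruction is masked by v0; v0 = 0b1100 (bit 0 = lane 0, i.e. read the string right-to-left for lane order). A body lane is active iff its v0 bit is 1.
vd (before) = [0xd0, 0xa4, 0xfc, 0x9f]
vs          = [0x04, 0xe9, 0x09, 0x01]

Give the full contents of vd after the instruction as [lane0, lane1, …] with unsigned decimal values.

vd = [208, 164, 255, 255]

VLMAX = VLEN×LMUL/SEW = 128×1/4/8 = 4
vl = min(AVL, VLMAX) = min(2, 4) = 2
lane  0: mask-off/keep ⇒ 0xd0
lane  1: mask-off/keep ⇒ 0xa4
lane  2: tail/ones ⇒ 0xff
lane  3: tail/ones ⇒ 0xff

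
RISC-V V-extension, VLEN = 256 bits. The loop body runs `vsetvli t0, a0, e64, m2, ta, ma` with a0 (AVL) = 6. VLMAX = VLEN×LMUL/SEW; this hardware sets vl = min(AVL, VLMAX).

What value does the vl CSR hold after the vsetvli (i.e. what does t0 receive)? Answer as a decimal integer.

vl = 6

VLMAX = (256 × 2) / 64 = 8 lanes
vl ← min(6, 8) = 6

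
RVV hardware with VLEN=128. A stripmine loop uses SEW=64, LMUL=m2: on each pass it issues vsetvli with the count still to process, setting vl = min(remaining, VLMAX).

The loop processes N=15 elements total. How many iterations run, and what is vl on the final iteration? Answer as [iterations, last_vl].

lanes per group: 128·2/64 = 4
iterations = ceil(15/4) = 4; final-pass vl = 3

[iterations, last_vl] = [4, 3]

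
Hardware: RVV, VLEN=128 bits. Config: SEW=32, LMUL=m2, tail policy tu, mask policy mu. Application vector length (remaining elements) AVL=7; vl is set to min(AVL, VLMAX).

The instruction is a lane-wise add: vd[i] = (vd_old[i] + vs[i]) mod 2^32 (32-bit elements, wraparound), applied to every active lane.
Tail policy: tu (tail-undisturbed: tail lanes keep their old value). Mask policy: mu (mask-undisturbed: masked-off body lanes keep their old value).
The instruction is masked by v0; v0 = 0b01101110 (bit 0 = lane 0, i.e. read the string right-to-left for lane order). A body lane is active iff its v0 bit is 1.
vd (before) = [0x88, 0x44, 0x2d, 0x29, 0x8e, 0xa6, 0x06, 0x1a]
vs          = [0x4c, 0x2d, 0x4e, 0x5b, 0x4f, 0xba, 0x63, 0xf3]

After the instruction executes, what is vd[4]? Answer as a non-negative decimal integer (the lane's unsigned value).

VLMAX = (128 × 2) / 32 = 8 lanes
vl = min(AVL, VLMAX) = min(7, 8) = 7
  i=0: mask-off/keep → 136
  i=1: add(0x44,0x2d) → 113
  i=2: add(0x2d,0x4e) → 123
  i=3: add(0x29,0x5b) → 132
  i=4: mask-off/keep → 142
  i=5: add(0xa6,0xba) → 352
  i=6: add(0x06,0x63) → 105
  i=7: tail/keep → 26

vd[4] = 142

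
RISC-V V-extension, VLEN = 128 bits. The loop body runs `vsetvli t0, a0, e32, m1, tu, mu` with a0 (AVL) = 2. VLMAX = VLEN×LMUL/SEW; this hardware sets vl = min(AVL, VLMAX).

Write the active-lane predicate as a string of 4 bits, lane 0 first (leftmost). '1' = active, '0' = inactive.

predicate = 1100

VLMAX = VLEN×LMUL/SEW = 128×1/32 = 4
vl ← min(2, 4) = 2
bits (lane 0 leftmost): 1100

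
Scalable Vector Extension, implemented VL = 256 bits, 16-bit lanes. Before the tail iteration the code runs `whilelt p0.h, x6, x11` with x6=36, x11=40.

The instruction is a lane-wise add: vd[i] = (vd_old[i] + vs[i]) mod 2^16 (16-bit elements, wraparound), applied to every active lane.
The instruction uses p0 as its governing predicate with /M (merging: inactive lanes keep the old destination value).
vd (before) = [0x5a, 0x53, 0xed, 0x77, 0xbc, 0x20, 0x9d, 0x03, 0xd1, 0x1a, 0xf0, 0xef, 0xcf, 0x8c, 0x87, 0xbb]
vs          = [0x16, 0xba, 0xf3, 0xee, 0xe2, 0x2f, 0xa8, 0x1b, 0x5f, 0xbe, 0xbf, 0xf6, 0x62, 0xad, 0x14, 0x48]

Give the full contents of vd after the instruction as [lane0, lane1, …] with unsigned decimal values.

vd = [112, 269, 480, 357, 188, 32, 157, 3, 209, 26, 240, 239, 207, 140, 135, 187]

register lanes = 256/16 = 16
p0[j] = (36+j < 40); true for j=0..3 → 4 lanes set
[0] add(0x5a,0x16) = 0x70
[1] add(0x53,0xba) = 0x10d
[2] add(0xed,0xf3) = 0x1e0
[3] add(0x77,0xee) = 0x165
[4] tail/keep = 0xbc
[5] tail/keep = 0x20
[6] tail/keep = 0x9d
[7] tail/keep = 0x03
[8] tail/keep = 0xd1
[9] tail/keep = 0x1a
[10] tail/keep = 0xf0
[11] tail/keep = 0xef
[12] tail/keep = 0xcf
[13] tail/keep = 0x8c
[14] tail/keep = 0x87
[15] tail/keep = 0xbb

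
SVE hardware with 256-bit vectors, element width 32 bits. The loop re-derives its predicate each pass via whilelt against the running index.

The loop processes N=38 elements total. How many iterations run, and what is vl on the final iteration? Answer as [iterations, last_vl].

256-bit reg / 32-bit elem → 8 lanes
iterations = ceil(38/8) = 5; final-pass vl = 6

[iterations, last_vl] = [5, 6]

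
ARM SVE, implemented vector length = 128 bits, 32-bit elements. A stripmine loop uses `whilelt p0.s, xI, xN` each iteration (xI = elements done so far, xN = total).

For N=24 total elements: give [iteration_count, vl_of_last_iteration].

lane count: 128 div 32 = 4
N=24: ⌈24/4⌉ = 6 iters; last vl = 24 − 5×4 = 4

[iterations, last_vl] = [6, 4]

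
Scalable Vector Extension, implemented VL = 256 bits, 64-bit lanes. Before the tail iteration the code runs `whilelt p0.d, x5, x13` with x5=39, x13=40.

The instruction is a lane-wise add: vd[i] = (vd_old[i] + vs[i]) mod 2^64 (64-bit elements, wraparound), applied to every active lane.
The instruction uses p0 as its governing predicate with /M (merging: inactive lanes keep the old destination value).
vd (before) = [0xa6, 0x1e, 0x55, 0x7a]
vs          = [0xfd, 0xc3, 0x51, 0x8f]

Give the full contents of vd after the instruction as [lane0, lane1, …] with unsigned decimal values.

vd = [419, 30, 85, 122]

256-bit reg / 64-bit elem → 4 lanes
active while 39+j < 40, i.e. j ∈ [0,1) capped at 4 ⇒ 1
lane  0: add(0xa6,0xfd) ⇒ 0x1a3
lane  1: tail/keep ⇒ 0x1e
lane  2: tail/keep ⇒ 0x55
lane  3: tail/keep ⇒ 0x7a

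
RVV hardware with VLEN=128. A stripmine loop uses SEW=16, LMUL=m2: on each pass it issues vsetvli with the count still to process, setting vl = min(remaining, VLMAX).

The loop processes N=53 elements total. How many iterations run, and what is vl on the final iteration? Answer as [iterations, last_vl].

VLMAX = VLEN×LMUL/SEW = 128×2/16 = 16
53 elements at 16/iter → 4 passes, remainder 5 on the last

[iterations, last_vl] = [4, 5]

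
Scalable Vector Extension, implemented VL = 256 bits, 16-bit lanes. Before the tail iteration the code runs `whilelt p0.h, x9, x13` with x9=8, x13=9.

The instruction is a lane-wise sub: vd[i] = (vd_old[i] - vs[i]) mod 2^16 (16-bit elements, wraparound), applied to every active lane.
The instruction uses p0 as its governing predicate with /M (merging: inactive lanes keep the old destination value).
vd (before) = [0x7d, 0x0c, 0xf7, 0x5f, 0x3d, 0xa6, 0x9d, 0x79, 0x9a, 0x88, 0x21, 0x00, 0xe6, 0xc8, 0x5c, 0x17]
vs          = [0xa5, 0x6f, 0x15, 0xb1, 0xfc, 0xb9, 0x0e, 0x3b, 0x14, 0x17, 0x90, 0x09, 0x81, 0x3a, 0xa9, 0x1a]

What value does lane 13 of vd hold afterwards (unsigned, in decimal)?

lane count: 256 div 16 = 16
p0[j] = (8+j < 9); true for j=0..0 → 1 lanes set
[0] sub(0x7d,0xa5) = 0xffd8
[1] tail/keep = 0x0c
[2] tail/keep = 0xf7
[3] tail/keep = 0x5f
[4] tail/keep = 0x3d
[5] tail/keep = 0xa6
[6] tail/keep = 0x9d
[7] tail/keep = 0x79
[8] tail/keep = 0x9a
[9] tail/keep = 0x88
[10] tail/keep = 0x21
[11] tail/keep = 0x00
[12] tail/keep = 0xe6
[13] tail/keep = 0xc8
[14] tail/keep = 0x5c
[15] tail/keep = 0x17

vd[13] = 200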